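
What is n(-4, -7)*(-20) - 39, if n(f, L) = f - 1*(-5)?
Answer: -59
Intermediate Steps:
n(f, L) = 5 + f (n(f, L) = f + 5 = 5 + f)
n(-4, -7)*(-20) - 39 = (5 - 4)*(-20) - 39 = 1*(-20) - 39 = -20 - 39 = -59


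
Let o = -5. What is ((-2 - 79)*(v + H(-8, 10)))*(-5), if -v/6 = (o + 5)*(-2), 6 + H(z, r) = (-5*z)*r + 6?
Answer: 162000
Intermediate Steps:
H(z, r) = -5*r*z (H(z, r) = -6 + ((-5*z)*r + 6) = -6 + (-5*r*z + 6) = -6 + (6 - 5*r*z) = -5*r*z)
v = 0 (v = -6*(-5 + 5)*(-2) = -0*(-2) = -6*0 = 0)
((-2 - 79)*(v + H(-8, 10)))*(-5) = ((-2 - 79)*(0 - 5*10*(-8)))*(-5) = -81*(0 + 400)*(-5) = -81*400*(-5) = -32400*(-5) = 162000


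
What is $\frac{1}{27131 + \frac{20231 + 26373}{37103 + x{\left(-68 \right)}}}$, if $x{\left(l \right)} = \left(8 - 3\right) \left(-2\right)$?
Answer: $\frac{37093}{1006416787} \approx 3.6857 \cdot 10^{-5}$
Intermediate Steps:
$x{\left(l \right)} = -10$ ($x{\left(l \right)} = 5 \left(-2\right) = -10$)
$\frac{1}{27131 + \frac{20231 + 26373}{37103 + x{\left(-68 \right)}}} = \frac{1}{27131 + \frac{20231 + 26373}{37103 - 10}} = \frac{1}{27131 + \frac{46604}{37093}} = \frac{1}{\frac{1006416787}{37093}} = \frac{37093}{1006416787}$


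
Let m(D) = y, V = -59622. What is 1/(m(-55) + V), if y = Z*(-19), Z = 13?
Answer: -1/59869 ≈ -1.6703e-5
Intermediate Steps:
y = -247 (y = 13*(-19) = -247)
m(D) = -247
1/(m(-55) + V) = 1/(-247 - 59622) = 1/(-59869) = -1/59869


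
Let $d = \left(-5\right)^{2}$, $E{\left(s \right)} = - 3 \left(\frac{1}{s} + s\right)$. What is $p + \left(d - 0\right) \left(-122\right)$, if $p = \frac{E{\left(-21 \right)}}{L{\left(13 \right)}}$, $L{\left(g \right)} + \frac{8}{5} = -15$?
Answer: $- \frac{1774260}{581} \approx -3053.8$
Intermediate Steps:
$L{\left(g \right)} = - \frac{83}{5}$ ($L{\left(g \right)} = - \frac{8}{5} - 15 = - \frac{83}{5}$)
$E{\left(s \right)} = - 3 s - \frac{3}{s}$ ($E{\left(s \right)} = - 3 \left(s + \frac{1}{s}\right) = - 3 s - \frac{3}{s}$)
$d = 25$
$p = - \frac{2210}{581}$ ($p = \frac{\left(-3\right) \left(-21\right) - \frac{3}{-21}}{- \frac{83}{5}} = \left(63 - - \frac{1}{7}\right) \left(- \frac{5}{83}\right) = \left(63 + \frac{1}{7}\right) \left(- \frac{5}{83}\right) = \frac{442}{7} \left(- \frac{5}{83}\right) = - \frac{2210}{581} \approx -3.8038$)
$p + \left(d - 0\right) \left(-122\right) = - \frac{2210}{581} + \left(25 - 0\right) \left(-122\right) = - \frac{2210}{581} + \left(25 + 0\right) \left(-122\right) = - \frac{2210}{581} + 25 \left(-122\right) = - \frac{2210}{581} - 3050 = - \frac{1774260}{581}$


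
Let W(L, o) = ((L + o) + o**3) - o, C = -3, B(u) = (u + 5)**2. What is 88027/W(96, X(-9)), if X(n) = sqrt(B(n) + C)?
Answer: 8450592/7019 - 1144351*sqrt(13)/7019 ≈ 616.12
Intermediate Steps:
B(u) = (5 + u)**2
X(n) = sqrt(-3 + (5 + n)**2) (X(n) = sqrt((5 + n)**2 - 3) = sqrt(-3 + (5 + n)**2))
W(L, o) = L + o**3 (W(L, o) = (L + o + o**3) - o = L + o**3)
88027/W(96, X(-9)) = 88027/(96 + (sqrt(-3 + (5 - 9)**2))**3) = 88027/(96 + (sqrt(-3 + (-4)**2))**3) = 88027/(96 + (sqrt(-3 + 16))**3) = 88027/(96 + (sqrt(13))**3) = 88027/(96 + 13*sqrt(13))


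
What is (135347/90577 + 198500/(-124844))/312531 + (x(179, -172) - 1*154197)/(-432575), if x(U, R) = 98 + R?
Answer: 10484779150482086419/29399285903140311675 ≈ 0.35663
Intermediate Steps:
(135347/90577 + 198500/(-124844))/312531 + (x(179, -172) - 1*154197)/(-432575) = (135347/90577 + 198500/(-124844))/312531 + ((98 - 172) - 1*154197)/(-432575) = (135347*(1/90577) + 198500*(-1/124844))*(1/312531) + (-74 - 154197)*(-1/432575) = (135347/90577 - 49625/31211)*(1/312531) - 154271*(-1/432575) = -270568408/2826998747*1/312531 + 11867/33275 = -270568408/883524745398657 + 11867/33275 = 10484779150482086419/29399285903140311675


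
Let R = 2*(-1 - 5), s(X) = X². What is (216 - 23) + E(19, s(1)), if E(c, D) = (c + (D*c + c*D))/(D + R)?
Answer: 2066/11 ≈ 187.82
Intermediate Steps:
R = -12 (R = 2*(-6) = -12)
E(c, D) = (c + 2*D*c)/(-12 + D) (E(c, D) = (c + (D*c + c*D))/(D - 12) = (c + (D*c + D*c))/(-12 + D) = (c + 2*D*c)/(-12 + D))
(216 - 23) + E(19, s(1)) = (216 - 23) + 19*(1 + 2*1²)/(-12 + 1²) = 193 + 19*(1 + 2*1)/(-12 + 1) = 193 + 19*(1 + 2)/(-11) = 193 + 19*(-1/11)*3 = 193 - 57/11 = 2066/11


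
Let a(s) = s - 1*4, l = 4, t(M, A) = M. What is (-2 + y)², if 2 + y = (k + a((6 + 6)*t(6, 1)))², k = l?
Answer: 26832400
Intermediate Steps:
a(s) = -4 + s (a(s) = s - 4 = -4 + s)
k = 4
y = 5182 (y = -2 + (4 + (-4 + (6 + 6)*6))² = -2 + (4 + (-4 + 12*6))² = -2 + (4 + (-4 + 72))² = -2 + (4 + 68)² = -2 + 72² = -2 + 5184 = 5182)
(-2 + y)² = (-2 + 5182)² = 5180² = 26832400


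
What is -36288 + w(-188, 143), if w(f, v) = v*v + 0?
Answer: -15839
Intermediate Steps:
w(f, v) = v² (w(f, v) = v² + 0 = v²)
-36288 + w(-188, 143) = -36288 + 143² = -36288 + 20449 = -15839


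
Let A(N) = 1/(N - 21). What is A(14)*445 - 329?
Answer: -2748/7 ≈ -392.57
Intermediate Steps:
A(N) = 1/(-21 + N)
A(14)*445 - 329 = 445/(-21 + 14) - 329 = 445/(-7) - 329 = -1/7*445 - 329 = -445/7 - 329 = -2748/7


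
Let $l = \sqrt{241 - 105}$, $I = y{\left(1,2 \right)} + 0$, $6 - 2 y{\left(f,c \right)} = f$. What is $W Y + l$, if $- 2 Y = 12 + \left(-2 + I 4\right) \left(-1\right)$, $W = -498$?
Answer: $996 + 2 \sqrt{34} \approx 1007.7$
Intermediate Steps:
$y{\left(f,c \right)} = 3 - \frac{f}{2}$
$I = \frac{5}{2}$ ($I = \left(3 - \frac{1}{2}\right) + 0 = \frac{5}{2} + 0 = \frac{5}{2} \approx 2.5$)
$l = 2 \sqrt{34}$ ($l = \sqrt{136} = 2 \sqrt{34} \approx 11.662$)
$Y = -2$ ($Y = - \frac{12 + \left(-2 + \frac{5}{2} \cdot 4\right) \left(-1\right)}{2} = - \frac{12 + \left(-2 + 10\right) \left(-1\right)}{2} = - \frac{12 + 8 \left(-1\right)}{2} = - \frac{12 - 8}{2} = \left(- \frac{1}{2}\right) 4 = -2$)
$W Y + l = \left(-498\right) \left(-2\right) + 2 \sqrt{34} = 996 + 2 \sqrt{34}$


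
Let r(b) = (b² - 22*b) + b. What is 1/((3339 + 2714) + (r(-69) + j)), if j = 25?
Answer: 1/12288 ≈ 8.1380e-5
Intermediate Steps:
r(b) = b² - 21*b
1/((3339 + 2714) + (r(-69) + j)) = 1/((3339 + 2714) + (-69*(-21 - 69) + 25)) = 1/(6053 + (-69*(-90) + 25)) = 1/(6053 + (6210 + 25)) = 1/(6053 + 6235) = 1/12288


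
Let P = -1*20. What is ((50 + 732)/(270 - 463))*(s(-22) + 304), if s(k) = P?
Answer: -222088/193 ≈ -1150.7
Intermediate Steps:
P = -20
s(k) = -20
((50 + 732)/(270 - 463))*(s(-22) + 304) = ((50 + 732)/(270 - 463))*(-20 + 304) = (782/(-193))*284 = (782*(-1/193))*284 = -782/193*284 = -222088/193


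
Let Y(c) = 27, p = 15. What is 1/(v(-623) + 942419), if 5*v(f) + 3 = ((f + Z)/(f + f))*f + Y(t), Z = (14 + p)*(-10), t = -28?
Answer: 2/1884665 ≈ 1.0612e-6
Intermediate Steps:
Z = -290 (Z = (14 + 15)*(-10) = 29*(-10) = -290)
v(f) = -121/5 + f/10 (v(f) = -3/5 + (((f - 290)/(f + f))*f + 27)/5 = -3/5 + (((-290 + f)/((2*f)))*f + 27)/5 = -3/5 + (((-290 + f)*(1/(2*f)))*f + 27)/5 = -3/5 + (((-290 + f)/(2*f))*f + 27)/5 = -3/5 + ((-145 + f/2) + 27)/5 = -3/5 + (-118 + f/2)/5 = -3/5 + (-118/5 + f/10) = -121/5 + f/10)
1/(v(-623) + 942419) = 1/((-121/5 + (1/10)*(-623)) + 942419) = 1/((-121/5 - 623/10) + 942419) = 1/(-173/2 + 942419) = 1/(1884665/2) = 2/1884665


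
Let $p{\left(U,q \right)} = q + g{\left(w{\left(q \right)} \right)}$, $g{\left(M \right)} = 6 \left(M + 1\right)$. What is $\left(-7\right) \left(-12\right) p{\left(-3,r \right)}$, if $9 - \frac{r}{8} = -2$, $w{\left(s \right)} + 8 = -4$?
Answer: $1848$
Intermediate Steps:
$w{\left(s \right)} = -12$ ($w{\left(s \right)} = -8 - 4 = -12$)
$r = 88$ ($r = 72 - -16 = 72 + 16 = 88$)
$g{\left(M \right)} = 6 + 6 M$ ($g{\left(M \right)} = 6 \left(1 + M\right) = 6 + 6 M$)
$p{\left(U,q \right)} = -66 + q$ ($p{\left(U,q \right)} = q + \left(6 + 6 \left(-12\right)\right) = q + \left(6 - 72\right) = q - 66 = -66 + q$)
$\left(-7\right) \left(-12\right) p{\left(-3,r \right)} = \left(-7\right) \left(-12\right) \left(-66 + 88\right) = 84 \cdot 22 = 1848$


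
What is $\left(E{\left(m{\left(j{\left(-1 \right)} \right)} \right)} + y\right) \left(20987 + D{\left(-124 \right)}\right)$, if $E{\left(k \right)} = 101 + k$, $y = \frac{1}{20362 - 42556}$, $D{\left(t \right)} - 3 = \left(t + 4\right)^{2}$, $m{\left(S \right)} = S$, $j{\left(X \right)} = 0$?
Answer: $\frac{39664988135}{11097} \approx 3.5744 \cdot 10^{6}$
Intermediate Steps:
$D{\left(t \right)} = 3 + \left(4 + t\right)^{2}$ ($D{\left(t \right)} = 3 + \left(t + 4\right)^{2} = 3 + \left(4 + t\right)^{2}$)
$y = - \frac{1}{22194}$ ($y = \frac{1}{-22194} = - \frac{1}{22194} \approx -4.5057 \cdot 10^{-5}$)
$\left(E{\left(m{\left(j{\left(-1 \right)} \right)} \right)} + y\right) \left(20987 + D{\left(-124 \right)}\right) = \left(\left(101 + 0\right) - \frac{1}{22194}\right) \left(20987 + \left(3 + \left(4 - 124\right)^{2}\right)\right) = \left(101 - \frac{1}{22194}\right) \left(20987 + \left(3 + \left(-120\right)^{2}\right)\right) = \frac{2241593 \left(20987 + \left(3 + 14400\right)\right)}{22194} = \frac{2241593 \left(20987 + 14403\right)}{22194} = \frac{2241593}{22194} \cdot 35390 = \frac{39664988135}{11097}$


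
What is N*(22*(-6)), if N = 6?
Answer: -792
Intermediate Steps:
N*(22*(-6)) = 6*(22*(-6)) = 6*(-132) = -792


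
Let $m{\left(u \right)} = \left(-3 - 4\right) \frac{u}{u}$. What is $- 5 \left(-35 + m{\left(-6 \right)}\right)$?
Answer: $210$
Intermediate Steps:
$m{\left(u \right)} = -7$ ($m{\left(u \right)} = \left(-7\right) 1 = -7$)
$- 5 \left(-35 + m{\left(-6 \right)}\right) = - 5 \left(-35 - 7\right) = \left(-5\right) \left(-42\right) = 210$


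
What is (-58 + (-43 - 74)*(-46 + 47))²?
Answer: 30625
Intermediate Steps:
(-58 + (-43 - 74)*(-46 + 47))² = (-58 - 117*1)² = (-58 - 117)² = (-175)² = 30625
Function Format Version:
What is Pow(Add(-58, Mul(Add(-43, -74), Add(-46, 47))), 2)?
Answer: 30625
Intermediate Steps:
Pow(Add(-58, Mul(Add(-43, -74), Add(-46, 47))), 2) = Pow(Add(-58, Mul(-117, 1)), 2) = Pow(Add(-58, -117), 2) = Pow(-175, 2) = 30625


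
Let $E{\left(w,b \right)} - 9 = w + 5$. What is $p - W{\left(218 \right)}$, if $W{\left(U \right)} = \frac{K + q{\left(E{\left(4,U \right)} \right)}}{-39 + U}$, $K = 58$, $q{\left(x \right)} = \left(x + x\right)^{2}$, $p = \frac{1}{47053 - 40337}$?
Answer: $- \frac{9093285}{1202164} \approx -7.5641$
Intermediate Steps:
$p = \frac{1}{6716} \approx 0.0001489$
$E{\left(w,b \right)} = 14 + w$ ($E{\left(w,b \right)} = 9 + \left(w + 5\right) = 9 + \left(5 + w\right) = 14 + w$)
$q{\left(x \right)} = 4 x^{2}$ ($q{\left(x \right)} = \left(2 x\right)^{2} = 4 x^{2}$)
$W{\left(U \right)} = \frac{1354}{-39 + U}$ ($W{\left(U \right)} = \frac{58 + 4 \left(14 + 4\right)^{2}}{-39 + U} = \frac{58 + 4 \cdot 18^{2}}{-39 + U} = \frac{58 + 4 \cdot 324}{-39 + U} = \frac{58 + 1296}{-39 + U} = \frac{1354}{-39 + U}$)
$p - W{\left(218 \right)} = \frac{1}{6716} - \frac{1354}{-39 + 218} = \frac{1}{6716} - \frac{1354}{179} = - \frac{9093285}{1202164}$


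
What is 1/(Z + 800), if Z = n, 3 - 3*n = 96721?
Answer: -3/94318 ≈ -3.1807e-5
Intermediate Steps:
n = -96718/3 (n = 1 - ⅓*96721 = 1 - 96721/3 = -96718/3 ≈ -32239.)
Z = -96718/3 ≈ -32239.
1/(Z + 800) = 1/(-96718/3 + 800) = 1/(-94318/3) = -3/94318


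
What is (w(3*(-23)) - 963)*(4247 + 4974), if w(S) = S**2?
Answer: 35021358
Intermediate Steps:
(w(3*(-23)) - 963)*(4247 + 4974) = ((3*(-23))**2 - 963)*(4247 + 4974) = ((-69)**2 - 963)*9221 = (4761 - 963)*9221 = 3798*9221 = 35021358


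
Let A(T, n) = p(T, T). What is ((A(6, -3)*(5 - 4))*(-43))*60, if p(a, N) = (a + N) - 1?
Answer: -28380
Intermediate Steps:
p(a, N) = -1 + N + a (p(a, N) = (N + a) - 1 = -1 + N + a)
A(T, n) = -1 + 2*T (A(T, n) = -1 + T + T = -1 + 2*T)
((A(6, -3)*(5 - 4))*(-43))*60 = (((-1 + 2*6)*(5 - 4))*(-43))*60 = (((-1 + 12)*1)*(-43))*60 = ((11*1)*(-43))*60 = (11*(-43))*60 = -473*60 = -28380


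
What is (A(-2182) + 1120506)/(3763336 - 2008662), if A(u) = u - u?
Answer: 560253/877337 ≈ 0.63858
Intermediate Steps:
A(u) = 0
(A(-2182) + 1120506)/(3763336 - 2008662) = (0 + 1120506)/(3763336 - 2008662) = 1120506/1754674 = 1120506*(1/1754674) = 560253/877337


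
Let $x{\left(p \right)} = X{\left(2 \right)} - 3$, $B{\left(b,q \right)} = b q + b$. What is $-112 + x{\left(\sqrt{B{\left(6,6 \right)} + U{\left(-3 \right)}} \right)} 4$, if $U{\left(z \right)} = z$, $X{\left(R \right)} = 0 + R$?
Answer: $-116$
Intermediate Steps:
$X{\left(R \right)} = R$
$B{\left(b,q \right)} = b + b q$
$x{\left(p \right)} = -1$ ($x{\left(p \right)} = 2 - 3 = -1$)
$-112 + x{\left(\sqrt{B{\left(6,6 \right)} + U{\left(-3 \right)}} \right)} 4 = -112 - 4 = -116$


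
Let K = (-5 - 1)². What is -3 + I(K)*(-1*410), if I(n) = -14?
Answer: 5737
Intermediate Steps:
K = 36 (K = (-6)² = 36)
-3 + I(K)*(-1*410) = -3 - (-14)*410 = -3 - 14*(-410) = -3 + 5740 = 5737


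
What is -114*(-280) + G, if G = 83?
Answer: 32003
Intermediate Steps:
-114*(-280) + G = -114*(-280) + 83 = 31920 + 83 = 32003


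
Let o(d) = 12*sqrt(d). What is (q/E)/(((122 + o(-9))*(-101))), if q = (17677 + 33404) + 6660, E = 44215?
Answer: -3522201/36127634350 + 519669*I/18063817175 ≈ -9.7493e-5 + 2.8768e-5*I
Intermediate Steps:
q = 57741 (q = 51081 + 6660 = 57741)
(q/E)/(((122 + o(-9))*(-101))) = (57741/44215)/(((122 + 12*sqrt(-9))*(-101))) = (57741*(1/44215))/(((122 + 12*(3*I))*(-101))) = 57741/(44215*(((122 + 36*I)*(-101)))) = 57741/(44215*(-12322 - 3636*I)) = 57741*((-12322 + 3636*I)/165052180)/44215 = 57741*(-12322 + 3636*I)/7297782138700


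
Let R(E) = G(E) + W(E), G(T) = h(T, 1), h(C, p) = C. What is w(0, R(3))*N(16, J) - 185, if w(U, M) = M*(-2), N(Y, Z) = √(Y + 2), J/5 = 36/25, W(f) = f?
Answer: -185 - 36*√2 ≈ -235.91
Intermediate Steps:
G(T) = T
J = 36/5 (J = 5*(36/25) = 36/5 ≈ 7.2000)
N(Y, Z) = √(2 + Y)
R(E) = 2*E (R(E) = E + E = 2*E)
w(U, M) = -2*M
w(0, R(3))*N(16, J) - 185 = (-4*3)*√(2 + 16) - 185 = (-2*6)*√18 - 185 = -36*√2 - 185 = -185 - 36*√2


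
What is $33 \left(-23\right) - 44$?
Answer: $-803$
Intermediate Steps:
$33 \left(-23\right) - 44 = -759 - 44 = -803$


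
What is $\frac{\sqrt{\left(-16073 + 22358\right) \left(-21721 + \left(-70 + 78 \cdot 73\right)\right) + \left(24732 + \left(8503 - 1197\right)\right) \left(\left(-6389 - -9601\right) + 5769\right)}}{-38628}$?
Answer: $- \frac{\sqrt{186563633}}{38628} \approx -0.3536$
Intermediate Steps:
$\frac{\sqrt{\left(-16073 + 22358\right) \left(-21721 + \left(-70 + 78 \cdot 73\right)\right) + \left(24732 + \left(8503 - 1197\right)\right) \left(\left(-6389 - -9601\right) + 5769\right)}}{-38628} = \sqrt{6285 \left(-21721 + \left(-70 + 5694\right)\right) + \left(24732 + 7306\right) \left(\left(-6389 + 9601\right) + 5769\right)} \left(- \frac{1}{38628}\right) = \sqrt{6285 \left(-21721 + 5624\right) + 32038 \left(3212 + 5769\right)} \left(- \frac{1}{38628}\right) = \sqrt{6285 \left(-16097\right) + 32038 \cdot 8981} \left(- \frac{1}{38628}\right) = \sqrt{-101169645 + 287733278} \left(- \frac{1}{38628}\right) = \sqrt{186563633} \left(- \frac{1}{38628}\right) = - \frac{\sqrt{186563633}}{38628}$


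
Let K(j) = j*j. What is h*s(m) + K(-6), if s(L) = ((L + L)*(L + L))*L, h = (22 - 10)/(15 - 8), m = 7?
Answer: 2388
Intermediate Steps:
h = 12/7 ≈ 1.7143
K(j) = j²
s(L) = 4*L³ (s(L) = ((2*L)*(2*L))*L = (4*L²)*L = 4*L³)
h*s(m) + K(-6) = 12*(4*7³)/7 + (-6)² = 12*(4*343)/7 + 36 = (12/7)*1372 + 36 = 2352 + 36 = 2388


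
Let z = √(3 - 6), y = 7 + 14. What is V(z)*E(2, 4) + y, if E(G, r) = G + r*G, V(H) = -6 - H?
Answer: -39 - 10*I*√3 ≈ -39.0 - 17.32*I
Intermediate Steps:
y = 21
z = I*√3 (z = √(-3) = I*√3 ≈ 1.732*I)
E(G, r) = G + G*r
V(z)*E(2, 4) + y = (-6 - I*√3)*(2*(1 + 4)) + 21 = (-6 - I*√3)*(2*5) + 21 = (-6 - I*√3)*10 + 21 = (-60 - 10*I*√3) + 21 = -39 - 10*I*√3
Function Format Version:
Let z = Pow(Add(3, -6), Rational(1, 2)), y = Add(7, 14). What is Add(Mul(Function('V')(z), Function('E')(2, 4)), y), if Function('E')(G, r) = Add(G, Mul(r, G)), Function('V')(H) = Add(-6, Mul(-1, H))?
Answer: Add(-39, Mul(-10, I, Pow(3, Rational(1, 2)))) ≈ Add(-39.000, Mul(-17.320, I))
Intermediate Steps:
y = 21
z = Mul(I, Pow(3, Rational(1, 2))) (z = Pow(-3, Rational(1, 2)) = Mul(I, Pow(3, Rational(1, 2))) ≈ Mul(1.7320, I))
Function('E')(G, r) = Add(G, Mul(G, r))
Add(Mul(Function('V')(z), Function('E')(2, 4)), y) = Add(Mul(Add(-6, Mul(-1, Mul(I, Pow(3, Rational(1, 2))))), Mul(2, Add(1, 4))), 21) = Add(Mul(Add(-6, Mul(-1, I, Pow(3, Rational(1, 2)))), Mul(2, 5)), 21) = Add(Mul(Add(-6, Mul(-1, I, Pow(3, Rational(1, 2)))), 10), 21) = Add(Add(-60, Mul(-10, I, Pow(3, Rational(1, 2)))), 21) = Add(-39, Mul(-10, I, Pow(3, Rational(1, 2))))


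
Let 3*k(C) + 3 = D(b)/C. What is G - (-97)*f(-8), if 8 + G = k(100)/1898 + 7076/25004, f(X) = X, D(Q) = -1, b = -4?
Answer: -2789501022551/3559319400 ≈ -783.72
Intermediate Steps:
k(C) = -1 - 1/(3*C) (k(C) = -1 + (-1/C)/3 = -1 - 1/(3*C))
G = -27469168151/3559319400 (G = -8 + (((-1/3 - 1*100)/100)/1898 + 7076/25004) = -8 + (((-1/3 - 100)/100)*(1/1898) + 7076*(1/25004)) = -8 + (((1/100)*(-301/3))*(1/1898) + 1769/6251) = -8 + (-301/300*1/1898 + 1769/6251) = -8 + (-301/569400 + 1769/6251) = -8 + 1005387049/3559319400 = -27469168151/3559319400 ≈ -7.7175)
G - (-97)*f(-8) = -27469168151/3559319400 - (-97)*(-8) = -27469168151/3559319400 - 1*776 = -27469168151/3559319400 - 776 = -2789501022551/3559319400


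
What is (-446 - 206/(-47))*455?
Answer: -9443980/47 ≈ -2.0094e+5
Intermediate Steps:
(-446 - 206/(-47))*455 = (-446 - 206*(-1/47))*455 = (-446 + 206/47)*455 = -20756/47*455 = -9443980/47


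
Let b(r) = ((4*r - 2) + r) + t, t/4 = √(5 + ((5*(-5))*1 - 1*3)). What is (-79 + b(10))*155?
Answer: -4805 + 620*I*√23 ≈ -4805.0 + 2973.4*I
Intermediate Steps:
t = 4*I*√23 (t = 4*√(5 + ((5*(-5))*1 - 1*3)) = 4*√(5 + (-25*1 - 3)) = 4*√(5 + (-25 - 3)) = 4*√(5 - 28) = 4*√(-23) = 4*(I*√23) = 4*I*√23 ≈ 19.183*I)
b(r) = -2 + 5*r + 4*I*√23 (b(r) = ((4*r - 2) + r) + 4*I*√23 = ((-2 + 4*r) + r) + 4*I*√23 = (-2 + 5*r) + 4*I*√23 = -2 + 5*r + 4*I*√23)
(-79 + b(10))*155 = (-79 + (-2 + 5*10 + 4*I*√23))*155 = (-79 + (-2 + 50 + 4*I*√23))*155 = (-79 + (48 + 4*I*√23))*155 = (-31 + 4*I*√23)*155 = -4805 + 620*I*√23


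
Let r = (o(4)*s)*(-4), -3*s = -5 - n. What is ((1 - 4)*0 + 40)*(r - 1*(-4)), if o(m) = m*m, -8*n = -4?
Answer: -13600/3 ≈ -4533.3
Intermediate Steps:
n = ½ (n = -⅛*(-4) = ½ ≈ 0.50000)
o(m) = m²
s = 11/6 (s = -(-5 - 1*½)/3 = -(-5 - ½)/3 = -⅓*(-11/2) = 11/6 ≈ 1.8333)
r = -352/3 (r = (4²*(11/6))*(-4) = (16*(11/6))*(-4) = (88/3)*(-4) = -352/3 ≈ -117.33)
((1 - 4)*0 + 40)*(r - 1*(-4)) = ((1 - 4)*0 + 40)*(-352/3 - 1*(-4)) = (-3*0 + 40)*(-352/3 + 4) = (0 + 40)*(-340/3) = 40*(-340/3) = -13600/3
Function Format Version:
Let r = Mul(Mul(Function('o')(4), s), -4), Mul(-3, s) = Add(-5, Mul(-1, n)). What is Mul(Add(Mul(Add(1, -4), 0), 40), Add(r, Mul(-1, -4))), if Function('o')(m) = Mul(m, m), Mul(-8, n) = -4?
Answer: Rational(-13600, 3) ≈ -4533.3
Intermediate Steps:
n = Rational(1, 2) (n = Mul(Rational(-1, 8), -4) = Rational(1, 2) ≈ 0.50000)
Function('o')(m) = Pow(m, 2)
s = Rational(11, 6) (s = Mul(Rational(-1, 3), Add(-5, Mul(-1, Rational(1, 2)))) = Mul(Rational(-1, 3), Add(-5, Rational(-1, 2))) = Mul(Rational(-1, 3), Rational(-11, 2)) = Rational(11, 6) ≈ 1.8333)
r = Rational(-352, 3) (r = Mul(Mul(Pow(4, 2), Rational(11, 6)), -4) = Mul(Mul(16, Rational(11, 6)), -4) = Mul(Rational(88, 3), -4) = Rational(-352, 3) ≈ -117.33)
Mul(Add(Mul(Add(1, -4), 0), 40), Add(r, Mul(-1, -4))) = Mul(Add(Mul(Add(1, -4), 0), 40), Add(Rational(-352, 3), Mul(-1, -4))) = Mul(Add(Mul(-3, 0), 40), Add(Rational(-352, 3), 4)) = Mul(Add(0, 40), Rational(-340, 3)) = Mul(40, Rational(-340, 3)) = Rational(-13600, 3)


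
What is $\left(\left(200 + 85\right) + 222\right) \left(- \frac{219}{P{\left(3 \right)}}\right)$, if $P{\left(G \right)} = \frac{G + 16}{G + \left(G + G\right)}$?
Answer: $- \frac{999297}{19} \approx -52595.0$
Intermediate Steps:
$P{\left(G \right)} = \frac{16 + G}{3 G}$ ($P{\left(G \right)} = \frac{16 + G}{G + 2 G} = \frac{16 + G}{3 G}$)
$\left(\left(200 + 85\right) + 222\right) \left(- \frac{219}{P{\left(3 \right)}}\right) = \left(\left(200 + 85\right) + 222\right) \left(- \frac{219}{\frac{1}{3} \cdot \frac{1}{3} \left(16 + 3\right)}\right) = \left(285 + 222\right) \left(- \frac{219}{\frac{1}{3} \cdot \frac{1}{3} \cdot 19}\right) = 507 \left(- \frac{219}{\frac{19}{9}}\right) = 507 \left(\left(-219\right) \frac{9}{19}\right) = 507 \left(- \frac{1971}{19}\right) = - \frac{999297}{19}$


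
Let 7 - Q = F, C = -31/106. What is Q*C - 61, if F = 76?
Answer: -4327/106 ≈ -40.821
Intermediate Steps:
C = -31/106 (C = -31*1/106 = -31/106 ≈ -0.29245)
Q = -69 (Q = 7 - 1*76 = 7 - 76 = -69)
Q*C - 61 = -69*(-31/106) - 61 = 2139/106 - 61 = -4327/106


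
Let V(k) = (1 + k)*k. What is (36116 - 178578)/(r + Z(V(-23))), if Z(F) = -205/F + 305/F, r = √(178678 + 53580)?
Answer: 901072150/7433299911 - 4559425079*√232258/7433299911 ≈ -295.49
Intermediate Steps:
V(k) = k*(1 + k)
r = √232258 ≈ 481.93
Z(F) = 100/F
(36116 - 178578)/(r + Z(V(-23))) = (36116 - 178578)/(√232258 + 100/((-23*(1 - 23)))) = -142462/(√232258 + 100/((-23*(-22)))) = -142462/(√232258 + 100/506) = -142462/(√232258 + 100*(1/506)) = -142462/(√232258 + 50/253) = -142462/(50/253 + √232258)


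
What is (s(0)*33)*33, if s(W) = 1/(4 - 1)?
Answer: 363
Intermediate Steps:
s(W) = ⅓ (s(W) = 1/3 = ⅓)
(s(0)*33)*33 = ((⅓)*33)*33 = 11*33 = 363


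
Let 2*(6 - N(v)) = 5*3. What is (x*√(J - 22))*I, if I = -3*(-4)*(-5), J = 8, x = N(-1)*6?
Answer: 540*I*√14 ≈ 2020.5*I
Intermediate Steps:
N(v) = -3/2 (N(v) = 6 - 5*3/2 = 6 - ½*15 = 6 - 15/2 = -3/2)
x = -9 (x = -3/2*6 = -9)
I = -60 (I = 12*(-5) = -60)
(x*√(J - 22))*I = -9*√(8 - 22)*(-60) = -9*I*√14*(-60) = 540*I*√14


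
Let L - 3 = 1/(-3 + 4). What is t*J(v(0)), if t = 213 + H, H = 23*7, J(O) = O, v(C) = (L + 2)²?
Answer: 13464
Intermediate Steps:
L = 4 (L = 3 + 1/(-3 + 4) = 3 + 1/1 = 3 + 1 = 4)
v(C) = 36 (v(C) = (4 + 2)² = 6² = 36)
H = 161
t = 374 (t = 213 + 161 = 374)
t*J(v(0)) = 374*36 = 13464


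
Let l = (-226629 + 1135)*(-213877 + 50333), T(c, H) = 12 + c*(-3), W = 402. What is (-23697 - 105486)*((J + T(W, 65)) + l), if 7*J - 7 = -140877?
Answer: -33348227919220092/7 ≈ -4.7640e+15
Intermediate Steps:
J = -140870/7 (J = 1 + (⅐)*(-140877) = 1 - 140877/7 = -140870/7 ≈ -20124.)
T(c, H) = 12 - 3*c
l = 36878190736 (l = -225494*(-163544) = 36878190736)
(-23697 - 105486)*((J + T(W, 65)) + l) = (-23697 - 105486)*((-140870/7 + (12 - 3*402)) + 36878190736) = -129183*((-140870/7 + (12 - 1206)) + 36878190736) = -129183*((-140870/7 - 1194) + 36878190736) = -129183*(-149228/7 + 36878190736) = -129183*258147185924/7 = -33348227919220092/7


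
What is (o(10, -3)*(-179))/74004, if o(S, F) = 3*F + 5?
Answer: 179/18501 ≈ 0.0096751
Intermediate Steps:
o(S, F) = 5 + 3*F
(o(10, -3)*(-179))/74004 = ((5 + 3*(-3))*(-179))/74004 = ((5 - 9)*(-179))*(1/74004) = -4*(-179)*(1/74004) = 716*(1/74004) = 179/18501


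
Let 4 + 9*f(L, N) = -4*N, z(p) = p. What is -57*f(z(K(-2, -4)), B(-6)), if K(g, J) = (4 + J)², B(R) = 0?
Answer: 76/3 ≈ 25.333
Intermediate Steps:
f(L, N) = -4/9 - 4*N/9 (f(L, N) = -4/9 + (-4*N)/9 = -4/9 - 4*N/9)
-57*f(z(K(-2, -4)), B(-6)) = -57*(-4/9 - 4/9*0) = -57*(-4/9 + 0) = -57*(-4/9) = 76/3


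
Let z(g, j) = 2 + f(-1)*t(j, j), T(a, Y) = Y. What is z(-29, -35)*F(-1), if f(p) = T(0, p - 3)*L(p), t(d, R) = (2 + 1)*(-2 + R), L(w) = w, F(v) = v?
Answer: 442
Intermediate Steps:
t(d, R) = -6 + 3*R (t(d, R) = 3*(-2 + R) = -6 + 3*R)
f(p) = p*(-3 + p) (f(p) = (p - 3)*p = (-3 + p)*p = p*(-3 + p))
z(g, j) = -22 + 12*j (z(g, j) = 2 + (-(-3 - 1))*(-6 + 3*j) = 2 + (-1*(-4))*(-6 + 3*j) = 2 + 4*(-6 + 3*j) = 2 + (-24 + 12*j) = -22 + 12*j)
z(-29, -35)*F(-1) = (-22 + 12*(-35))*(-1) = (-22 - 420)*(-1) = -442*(-1) = 442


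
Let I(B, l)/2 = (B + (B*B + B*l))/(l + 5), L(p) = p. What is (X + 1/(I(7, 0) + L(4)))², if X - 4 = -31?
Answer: 12666481/17424 ≈ 726.96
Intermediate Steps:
X = -27 (X = 4 - 31 = -27)
I(B, l) = 2*(B + B² + B*l)/(5 + l) (I(B, l) = 2*((B + (B*B + B*l))/(l + 5)) = 2*((B + (B² + B*l))/(5 + l)) = 2*((B + B² + B*l)/(5 + l)) = 2*(B + B² + B*l)/(5 + l))
(X + 1/(I(7, 0) + L(4)))² = (-27 + 1/(2*7*(1 + 7 + 0)/(5 + 0) + 4))² = (-27 + 1/(2*7*8/5 + 4))² = (-27 + 1/(2*7*(⅕)*8 + 4))² = (-27 + 1/(112/5 + 4))² = (-27 + 1/(132/5))² = (-27 + 5/132)² = (-3559/132)² = 12666481/17424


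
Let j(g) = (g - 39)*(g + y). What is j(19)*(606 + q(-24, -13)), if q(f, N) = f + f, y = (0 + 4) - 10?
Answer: -145080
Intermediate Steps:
y = -6 (y = 4 - 10 = -6)
q(f, N) = 2*f
j(g) = (-39 + g)*(-6 + g) (j(g) = (g - 39)*(g - 6) = (-39 + g)*(-6 + g))
j(19)*(606 + q(-24, -13)) = (234 + 19² - 45*19)*(606 + 2*(-24)) = (234 + 361 - 855)*(606 - 48) = -260*558 = -145080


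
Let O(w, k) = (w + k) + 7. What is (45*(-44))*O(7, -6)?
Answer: -15840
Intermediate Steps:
O(w, k) = 7 + k + w (O(w, k) = (k + w) + 7 = 7 + k + w)
(45*(-44))*O(7, -6) = (45*(-44))*(7 - 6 + 7) = -1980*8 = -15840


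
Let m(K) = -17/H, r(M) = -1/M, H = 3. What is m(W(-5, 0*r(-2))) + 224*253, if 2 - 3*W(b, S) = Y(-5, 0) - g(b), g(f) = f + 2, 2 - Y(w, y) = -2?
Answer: 169999/3 ≈ 56666.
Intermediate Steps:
Y(w, y) = 4 (Y(w, y) = 2 - 1*(-2) = 2 + 2 = 4)
g(f) = 2 + f
W(b, S) = b/3 (W(b, S) = ⅔ - (4 - (2 + b))/3 = ⅔ - (4 + (-2 - b))/3 = ⅔ - (2 - b)/3 = ⅔ + (-⅔ + b/3) = b/3)
m(K) = -17/3
m(W(-5, 0*r(-2))) + 224*253 = -17/3 + 224*253 = -17/3 + 56672 = 169999/3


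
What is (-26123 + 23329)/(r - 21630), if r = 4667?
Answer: 2794/16963 ≈ 0.16471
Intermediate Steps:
(-26123 + 23329)/(r - 21630) = (-26123 + 23329)/(4667 - 21630) = -2794/(-16963) = -2794*(-1/16963) = 2794/16963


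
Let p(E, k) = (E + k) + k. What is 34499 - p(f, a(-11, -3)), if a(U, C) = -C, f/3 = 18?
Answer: 34439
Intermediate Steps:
f = 54 (f = 3*18 = 54)
p(E, k) = E + 2*k
34499 - p(f, a(-11, -3)) = 34499 - (54 + 2*(-1*(-3))) = 34499 - (54 + 2*3) = 34499 - (54 + 6) = 34499 - 1*60 = 34499 - 60 = 34439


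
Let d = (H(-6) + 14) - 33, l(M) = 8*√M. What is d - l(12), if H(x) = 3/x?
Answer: -39/2 - 16*√3 ≈ -47.213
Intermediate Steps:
d = -39/2 (d = (3/(-6) + 14) - 33 = (3*(-⅙) + 14) - 33 = (-½ + 14) - 33 = 27/2 - 33 = -39/2 ≈ -19.500)
d - l(12) = -39/2 - 8*√12 = -39/2 - 8*2*√3 = -39/2 - 16*√3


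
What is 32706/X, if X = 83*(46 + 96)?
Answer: 16353/5893 ≈ 2.7750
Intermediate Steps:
X = 11786 (X = 83*142 = 11786)
32706/X = 32706/11786 = 32706*(1/11786) = 16353/5893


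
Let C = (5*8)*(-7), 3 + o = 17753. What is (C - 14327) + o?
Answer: 3143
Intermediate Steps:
o = 17750 (o = -3 + 17753 = 17750)
C = -280 (C = 40*(-7) = -280)
(C - 14327) + o = (-280 - 14327) + 17750 = -14607 + 17750 = 3143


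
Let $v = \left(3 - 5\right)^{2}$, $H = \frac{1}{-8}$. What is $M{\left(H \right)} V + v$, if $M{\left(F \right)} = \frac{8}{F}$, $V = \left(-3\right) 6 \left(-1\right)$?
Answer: $-1148$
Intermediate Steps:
$H = - \frac{1}{8} \approx -0.125$
$V = 18$ ($V = \left(-18\right) \left(-1\right) = 18$)
$v = 4$ ($v = \left(-2\right)^{2} = 4$)
$M{\left(H \right)} V + v = \frac{8}{- \frac{1}{8}} \cdot 18 + 4 = 8 \left(-8\right) 18 + 4 = \left(-64\right) 18 + 4 = -1152 + 4 = -1148$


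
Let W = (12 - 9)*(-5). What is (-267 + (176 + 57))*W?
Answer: 510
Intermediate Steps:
W = -15 (W = 3*(-5) = -15)
(-267 + (176 + 57))*W = (-267 + (176 + 57))*(-15) = (-267 + 233)*(-15) = -34*(-15) = 510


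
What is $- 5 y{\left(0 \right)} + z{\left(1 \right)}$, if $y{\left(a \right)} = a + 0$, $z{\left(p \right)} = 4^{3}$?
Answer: $64$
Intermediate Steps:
$z{\left(p \right)} = 64$
$y{\left(a \right)} = a$
$- 5 y{\left(0 \right)} + z{\left(1 \right)} = \left(-5\right) 0 + 64 = 0 + 64 = 64$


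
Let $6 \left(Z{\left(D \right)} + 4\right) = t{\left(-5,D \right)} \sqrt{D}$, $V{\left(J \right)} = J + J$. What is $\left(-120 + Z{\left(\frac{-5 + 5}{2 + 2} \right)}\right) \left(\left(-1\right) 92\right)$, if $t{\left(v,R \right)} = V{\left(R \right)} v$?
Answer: $11408$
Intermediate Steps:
$V{\left(J \right)} = 2 J$
$t{\left(v,R \right)} = 2 R v$
$Z{\left(D \right)} = -4 - \frac{5 D^{\frac{3}{2}}}{3}$ ($Z{\left(D \right)} = -4 + \frac{2 D \left(-5\right) \sqrt{D}}{6} = -4 + \frac{- 10 D \sqrt{D}}{6} = -4 + \frac{\left(-10\right) D^{\frac{3}{2}}}{6} = -4 - \frac{5 D^{\frac{3}{2}}}{3}$)
$\left(-120 + Z{\left(\frac{-5 + 5}{2 + 2} \right)}\right) \left(\left(-1\right) 92\right) = \left(-120 - \left(4 + \frac{5 \left(\frac{-5 + 5}{2 + 2}\right)^{\frac{3}{2}}}{3}\right)\right) \left(\left(-1\right) 92\right) = \left(-120 - \left(4 + \frac{5 \left(\frac{0}{4}\right)^{\frac{3}{2}}}{3}\right)\right) \left(-92\right) = \left(-120 - \left(4 + \frac{5 \left(0 \cdot \frac{1}{4}\right)^{\frac{3}{2}}}{3}\right)\right) \left(-92\right) = \left(-120 - \left(4 + \frac{5 \cdot 0^{\frac{3}{2}}}{3}\right)\right) \left(-92\right) = \left(-120 - 4\right) \left(-92\right) = \left(-124\right) \left(-92\right) = 11408$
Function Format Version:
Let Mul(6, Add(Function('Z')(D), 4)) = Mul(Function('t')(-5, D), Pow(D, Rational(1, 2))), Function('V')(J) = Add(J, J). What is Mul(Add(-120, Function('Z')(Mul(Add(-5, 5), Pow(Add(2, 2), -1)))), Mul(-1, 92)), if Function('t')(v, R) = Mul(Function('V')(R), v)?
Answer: 11408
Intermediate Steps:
Function('V')(J) = Mul(2, J)
Function('t')(v, R) = Mul(2, R, v) (Function('t')(v, R) = Mul(Mul(2, R), v) = Mul(2, R, v))
Function('Z')(D) = Add(-4, Mul(Rational(-5, 3), Pow(D, Rational(3, 2)))) (Function('Z')(D) = Add(-4, Mul(Rational(1, 6), Mul(Mul(2, D, -5), Pow(D, Rational(1, 2))))) = Add(-4, Mul(Rational(1, 6), Mul(Mul(-10, D), Pow(D, Rational(1, 2))))) = Add(-4, Mul(Rational(1, 6), Mul(-10, Pow(D, Rational(3, 2))))) = Add(-4, Mul(Rational(-5, 3), Pow(D, Rational(3, 2)))))
Mul(Add(-120, Function('Z')(Mul(Add(-5, 5), Pow(Add(2, 2), -1)))), Mul(-1, 92)) = Mul(Add(-120, Add(-4, Mul(Rational(-5, 3), Pow(Mul(Add(-5, 5), Pow(Add(2, 2), -1)), Rational(3, 2))))), Mul(-1, 92)) = Mul(Add(-120, Add(-4, Mul(Rational(-5, 3), Pow(Mul(0, Pow(4, -1)), Rational(3, 2))))), -92) = Mul(Add(-120, Add(-4, Mul(Rational(-5, 3), Pow(Mul(0, Rational(1, 4)), Rational(3, 2))))), -92) = Mul(Add(-120, Add(-4, Mul(Rational(-5, 3), Pow(0, Rational(3, 2))))), -92) = Mul(Add(-120, Add(-4, Mul(Rational(-5, 3), 0))), -92) = Mul(Add(-120, Add(-4, 0)), -92) = Mul(Add(-120, -4), -92) = Mul(-124, -92) = 11408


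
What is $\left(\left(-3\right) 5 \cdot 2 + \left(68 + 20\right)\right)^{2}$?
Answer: $3364$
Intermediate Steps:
$\left(\left(-3\right) 5 \cdot 2 + \left(68 + 20\right)\right)^{2} = \left(\left(-15\right) 2 + 88\right)^{2} = \left(-30 + 88\right)^{2} = 58^{2} = 3364$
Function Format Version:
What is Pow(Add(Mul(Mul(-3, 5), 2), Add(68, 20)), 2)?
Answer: 3364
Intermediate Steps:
Pow(Add(Mul(Mul(-3, 5), 2), Add(68, 20)), 2) = Pow(Add(Mul(-15, 2), 88), 2) = Pow(Add(-30, 88), 2) = Pow(58, 2) = 3364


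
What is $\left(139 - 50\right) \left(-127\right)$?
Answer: $-11303$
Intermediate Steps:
$\left(139 - 50\right) \left(-127\right) = 89 \left(-127\right) = -11303$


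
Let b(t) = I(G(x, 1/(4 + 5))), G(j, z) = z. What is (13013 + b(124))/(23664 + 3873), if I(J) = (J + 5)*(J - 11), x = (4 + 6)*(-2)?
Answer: 1049545/2230497 ≈ 0.47054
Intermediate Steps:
x = -20 (x = 10*(-2) = -20)
I(J) = (-11 + J)*(5 + J) (I(J) = (5 + J)*(-11 + J) = (-11 + J)*(5 + J))
b(t) = -4508/81 (b(t) = -55 + (1/(4 + 5))**2 - 6/(4 + 5) = -55 + (1/9)**2 - 6/9 = -55 + (1/9)**2 - 6*1/9 = -55 + 1/81 - 2/3 = -4508/81)
(13013 + b(124))/(23664 + 3873) = (13013 - 4508/81)/(23664 + 3873) = (1049545/81)/27537 = (1049545/81)*(1/27537) = 1049545/2230497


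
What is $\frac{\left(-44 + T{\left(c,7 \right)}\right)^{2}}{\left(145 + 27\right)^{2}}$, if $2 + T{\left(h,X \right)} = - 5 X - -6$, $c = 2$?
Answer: $\frac{5625}{29584} \approx 0.19014$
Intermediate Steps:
$T{\left(h,X \right)} = 4 - 5 X$ ($T{\left(h,X \right)} = -2 - \left(-6 + 5 X\right) = 4 - 5 X$)
$\frac{\left(-44 + T{\left(c,7 \right)}\right)^{2}}{\left(145 + 27\right)^{2}} = \frac{\left(-44 + \left(4 - 35\right)\right)^{2}}{\left(145 + 27\right)^{2}} = \frac{\left(-44 + \left(4 - 35\right)\right)^{2}}{172^{2}} = \frac{\left(-44 - 31\right)^{2}}{29584} = \left(-75\right)^{2} \cdot \frac{1}{29584} = 5625 \cdot \frac{1}{29584} = \frac{5625}{29584}$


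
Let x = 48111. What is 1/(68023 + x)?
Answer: 1/116134 ≈ 8.6107e-6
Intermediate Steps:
1/(68023 + x) = 1/(68023 + 48111) = 1/116134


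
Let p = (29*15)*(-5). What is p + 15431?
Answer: 13256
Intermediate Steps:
p = -2175 (p = 435*(-5) = -2175)
p + 15431 = -2175 + 15431 = 13256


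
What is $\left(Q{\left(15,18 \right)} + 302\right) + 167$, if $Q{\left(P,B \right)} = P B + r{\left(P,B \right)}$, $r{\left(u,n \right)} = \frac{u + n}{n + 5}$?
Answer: $\frac{17030}{23} \approx 740.43$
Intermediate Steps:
$r{\left(u,n \right)} = \frac{n + u}{5 + n}$
$Q{\left(P,B \right)} = B P + \frac{B + P}{5 + B}$ ($Q{\left(P,B \right)} = P B + \frac{B + P}{5 + B} = B P + \frac{B + P}{5 + B}$)
$\left(Q{\left(15,18 \right)} + 302\right) + 167 = \left(\frac{18 + 15 + 18 \cdot 15 \left(5 + 18\right)}{5 + 18} + 302\right) + 167 = \left(\frac{18 + 15 + 18 \cdot 15 \cdot 23}{23} + 302\right) + 167 = \left(\frac{18 + 15 + 6210}{23} + 302\right) + 167 = \left(\frac{1}{23} \cdot 6243 + 302\right) + 167 = \left(\frac{6243}{23} + 302\right) + 167 = \frac{13189}{23} + 167 = \frac{17030}{23}$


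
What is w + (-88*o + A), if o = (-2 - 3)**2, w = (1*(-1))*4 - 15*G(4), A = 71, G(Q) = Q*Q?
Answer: -2373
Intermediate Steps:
G(Q) = Q**2
w = -244 (w = (1*(-1))*4 - 15*4**2 = -1*4 - 15*16 = -4 - 240 = -244)
o = 25 (o = (-5)**2 = 25)
w + (-88*o + A) = -244 + (-88*25 + 71) = -244 + (-2200 + 71) = -244 - 2129 = -2373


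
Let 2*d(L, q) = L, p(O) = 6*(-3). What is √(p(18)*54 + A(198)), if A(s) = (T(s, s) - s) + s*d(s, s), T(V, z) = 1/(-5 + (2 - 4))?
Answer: √903161/7 ≈ 135.76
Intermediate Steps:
p(O) = -18
d(L, q) = L/2
T(V, z) = -⅐ (T(V, z) = 1/(-5 - 2) = 1/(-7) = -⅐)
A(s) = -⅐ + s²/2 - s (A(s) = (-⅐ - s) + s*(s/2) = (-⅐ - s) + s²/2 = -⅐ + s²/2 - s)
√(p(18)*54 + A(198)) = √(-18*54 + (-⅐ + (½)*198² - 1*198)) = √(-972 + (-⅐ + (½)*39204 - 198)) = √(-972 + (-⅐ + 19602 - 198)) = √(-972 + 135827/7) = √(129023/7) = √903161/7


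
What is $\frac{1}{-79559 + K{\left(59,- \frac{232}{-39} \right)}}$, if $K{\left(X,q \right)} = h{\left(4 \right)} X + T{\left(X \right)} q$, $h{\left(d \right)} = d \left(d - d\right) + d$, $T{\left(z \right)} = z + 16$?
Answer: $- \frac{13}{1025399} \approx -1.2678 \cdot 10^{-5}$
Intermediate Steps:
$T{\left(z \right)} = 16 + z$
$h{\left(d \right)} = d$ ($h{\left(d \right)} = d 0 + d = 0 + d = d$)
$K{\left(X,q \right)} = 4 X + q \left(16 + X\right)$ ($K{\left(X,q \right)} = 4 X + \left(16 + X\right) q = 4 X + q \left(16 + X\right)$)
$\frac{1}{-79559 + K{\left(59,- \frac{232}{-39} \right)}} = \frac{1}{-79559 + \left(4 \cdot 59 + - \frac{232}{-39} \left(16 + 59\right)\right)} = \frac{1}{-79559 + \left(236 + \left(-232\right) \left(- \frac{1}{39}\right) 75\right)} = \frac{1}{-79559 + \left(236 + \frac{232}{39} \cdot 75\right)} = \frac{1}{-79559 + \left(236 + \frac{5800}{13}\right)} = \frac{1}{-79559 + \frac{8868}{13}} = \frac{1}{- \frac{1025399}{13}} = - \frac{13}{1025399}$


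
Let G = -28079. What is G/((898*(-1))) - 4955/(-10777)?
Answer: 307056973/9677746 ≈ 31.728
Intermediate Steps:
G/((898*(-1))) - 4955/(-10777) = -28079/(898*(-1)) - 4955/(-10777) = -28079/(-898) - 4955*(-1/10777) = -28079*(-1/898) + 4955/10777 = 28079/898 + 4955/10777 = 307056973/9677746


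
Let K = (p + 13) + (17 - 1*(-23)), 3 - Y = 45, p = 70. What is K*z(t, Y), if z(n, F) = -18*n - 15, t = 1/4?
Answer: -4797/2 ≈ -2398.5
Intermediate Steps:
Y = -42 (Y = 3 - 1*45 = 3 - 45 = -42)
t = ¼ ≈ 0.25000
z(n, F) = -15 - 18*n
K = 123 (K = (70 + 13) + (17 - 1*(-23)) = 83 + (17 + 23) = 83 + 40 = 123)
K*z(t, Y) = 123*(-15 - 18*¼) = 123*(-15 - 9/2) = 123*(-39/2) = -4797/2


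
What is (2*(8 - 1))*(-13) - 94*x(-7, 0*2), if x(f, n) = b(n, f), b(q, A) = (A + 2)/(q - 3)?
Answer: -1016/3 ≈ -338.67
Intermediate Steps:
b(q, A) = (2 + A)/(-3 + q)
x(f, n) = (2 + f)/(-3 + n)
(2*(8 - 1))*(-13) - 94*x(-7, 0*2) = (2*(8 - 1))*(-13) - 94*(2 - 7)/(-3 + 0*2) = (2*7)*(-13) - 94*-5/(-3 + 0) = 14*(-13) - 94*-5/(-3) = -182 - 94*(-⅓*(-5)) = -182 - 94*5/3 = -182 - 1*470/3 = -182 - 470/3 = -1016/3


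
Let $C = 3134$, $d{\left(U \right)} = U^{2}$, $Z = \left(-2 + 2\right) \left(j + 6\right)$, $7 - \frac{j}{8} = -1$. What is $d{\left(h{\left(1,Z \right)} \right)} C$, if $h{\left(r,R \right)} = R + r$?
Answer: $3134$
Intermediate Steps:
$j = 64$ ($j = 56 - -8 = 56 + 8 = 64$)
$Z = 0$ ($Z = \left(-2 + 2\right) \left(64 + 6\right) = 0 \cdot 70 = 0$)
$d{\left(h{\left(1,Z \right)} \right)} C = \left(0 + 1\right)^{2} \cdot 3134 = 1^{2} \cdot 3134 = 1 \cdot 3134 = 3134$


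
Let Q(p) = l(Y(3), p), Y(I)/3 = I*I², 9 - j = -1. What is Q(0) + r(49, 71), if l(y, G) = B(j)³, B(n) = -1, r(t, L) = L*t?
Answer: 3478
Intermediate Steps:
j = 10 (j = 9 - 1*(-1) = 9 + 1 = 10)
Y(I) = 3*I³ (Y(I) = 3*(I*I²) = 3*I³)
l(y, G) = -1 (l(y, G) = (-1)³ = -1)
Q(p) = -1
Q(0) + r(49, 71) = -1 + 71*49 = -1 + 3479 = 3478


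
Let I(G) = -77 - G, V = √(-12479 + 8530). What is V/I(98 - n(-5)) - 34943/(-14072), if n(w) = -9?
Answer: 34943/14072 - I*√3949/184 ≈ 2.4832 - 0.34153*I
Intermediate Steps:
V = I*√3949 (V = √(-3949) = I*√3949 ≈ 62.841*I)
V/I(98 - n(-5)) - 34943/(-14072) = (I*√3949)/(-77 - (98 - 1*(-9))) - 34943/(-14072) = (I*√3949)/(-77 - (98 + 9)) - 34943*(-1/14072) = (I*√3949)/(-77 - 1*107) + 34943/14072 = (I*√3949)/(-77 - 107) + 34943/14072 = (I*√3949)/(-184) + 34943/14072 = (I*√3949)*(-1/184) + 34943/14072 = -I*√3949/184 + 34943/14072 = 34943/14072 - I*√3949/184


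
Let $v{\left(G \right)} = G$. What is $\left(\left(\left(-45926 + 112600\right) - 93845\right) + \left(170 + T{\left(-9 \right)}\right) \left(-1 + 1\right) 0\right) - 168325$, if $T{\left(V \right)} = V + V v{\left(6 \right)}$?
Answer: $-195496$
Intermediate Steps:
$T{\left(V \right)} = 7 V$ ($T{\left(V \right)} = V + V 6 = V + 6 V = 7 V$)
$\left(\left(\left(-45926 + 112600\right) - 93845\right) + \left(170 + T{\left(-9 \right)}\right) \left(-1 + 1\right) 0\right) - 168325 = \left(\left(\left(-45926 + 112600\right) - 93845\right) + \left(170 + 7 \left(-9\right)\right) \left(-1 + 1\right) 0\right) - 168325 = \left(\left(66674 - 93845\right) + \left(170 - 63\right) 0 \cdot 0\right) - 168325 = \left(-27171 + 107 \cdot 0\right) - 168325 = \left(-27171 + 0\right) - 168325 = -27171 - 168325 = -195496$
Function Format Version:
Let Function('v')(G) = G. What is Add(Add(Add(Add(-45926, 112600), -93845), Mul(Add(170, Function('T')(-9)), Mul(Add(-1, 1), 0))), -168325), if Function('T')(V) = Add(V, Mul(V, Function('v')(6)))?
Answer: -195496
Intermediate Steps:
Function('T')(V) = Mul(7, V) (Function('T')(V) = Add(V, Mul(V, 6)) = Add(V, Mul(6, V)) = Mul(7, V))
Add(Add(Add(Add(-45926, 112600), -93845), Mul(Add(170, Function('T')(-9)), Mul(Add(-1, 1), 0))), -168325) = Add(Add(Add(Add(-45926, 112600), -93845), Mul(Add(170, Mul(7, -9)), Mul(Add(-1, 1), 0))), -168325) = Add(Add(Add(66674, -93845), Mul(Add(170, -63), Mul(0, 0))), -168325) = Add(Add(-27171, Mul(107, 0)), -168325) = Add(Add(-27171, 0), -168325) = Add(-27171, -168325) = -195496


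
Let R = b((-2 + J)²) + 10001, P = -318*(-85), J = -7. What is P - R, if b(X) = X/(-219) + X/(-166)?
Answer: 206367817/12118 ≈ 17030.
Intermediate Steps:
P = 27030
b(X) = -385*X/36354 (b(X) = X*(-1/219) + X*(-1/166) = -X/219 - X/166 = -385*X/36354)
R = 121181723/12118 (R = -385*(-2 - 7)²/36354 + 10001 = -385/36354*(-9)² + 10001 = -385/36354*81 + 10001 = -10395/12118 + 10001 = 121181723/12118 ≈ 10000.)
P - R = 27030 - 1*121181723/12118 = 27030 - 121181723/12118 = 206367817/12118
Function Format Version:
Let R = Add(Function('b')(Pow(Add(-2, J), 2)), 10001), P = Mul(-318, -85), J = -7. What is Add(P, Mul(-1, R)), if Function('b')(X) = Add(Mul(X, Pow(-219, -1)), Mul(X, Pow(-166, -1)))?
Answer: Rational(206367817, 12118) ≈ 17030.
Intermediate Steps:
P = 27030
Function('b')(X) = Mul(Rational(-385, 36354), X) (Function('b')(X) = Add(Mul(X, Rational(-1, 219)), Mul(X, Rational(-1, 166))) = Add(Mul(Rational(-1, 219), X), Mul(Rational(-1, 166), X)) = Mul(Rational(-385, 36354), X))
R = Rational(121181723, 12118) (R = Add(Mul(Rational(-385, 36354), Pow(Add(-2, -7), 2)), 10001) = Add(Mul(Rational(-385, 36354), Pow(-9, 2)), 10001) = Add(Mul(Rational(-385, 36354), 81), 10001) = Add(Rational(-10395, 12118), 10001) = Rational(121181723, 12118) ≈ 10000.)
Add(P, Mul(-1, R)) = Add(27030, Mul(-1, Rational(121181723, 12118))) = Add(27030, Rational(-121181723, 12118)) = Rational(206367817, 12118)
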